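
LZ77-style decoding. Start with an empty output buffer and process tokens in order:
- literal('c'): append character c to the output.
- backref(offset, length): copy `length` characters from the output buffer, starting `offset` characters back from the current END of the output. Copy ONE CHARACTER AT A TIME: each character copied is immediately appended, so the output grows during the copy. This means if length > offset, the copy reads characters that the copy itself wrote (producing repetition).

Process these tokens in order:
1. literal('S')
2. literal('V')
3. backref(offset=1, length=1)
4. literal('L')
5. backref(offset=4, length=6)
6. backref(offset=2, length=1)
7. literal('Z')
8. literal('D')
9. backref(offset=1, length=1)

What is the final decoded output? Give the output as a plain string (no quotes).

Token 1: literal('S'). Output: "S"
Token 2: literal('V'). Output: "SV"
Token 3: backref(off=1, len=1). Copied 'V' from pos 1. Output: "SVV"
Token 4: literal('L'). Output: "SVVL"
Token 5: backref(off=4, len=6) (overlapping!). Copied 'SVVLSV' from pos 0. Output: "SVVLSVVLSV"
Token 6: backref(off=2, len=1). Copied 'S' from pos 8. Output: "SVVLSVVLSVS"
Token 7: literal('Z'). Output: "SVVLSVVLSVSZ"
Token 8: literal('D'). Output: "SVVLSVVLSVSZD"
Token 9: backref(off=1, len=1). Copied 'D' from pos 12. Output: "SVVLSVVLSVSZDD"

Answer: SVVLSVVLSVSZDD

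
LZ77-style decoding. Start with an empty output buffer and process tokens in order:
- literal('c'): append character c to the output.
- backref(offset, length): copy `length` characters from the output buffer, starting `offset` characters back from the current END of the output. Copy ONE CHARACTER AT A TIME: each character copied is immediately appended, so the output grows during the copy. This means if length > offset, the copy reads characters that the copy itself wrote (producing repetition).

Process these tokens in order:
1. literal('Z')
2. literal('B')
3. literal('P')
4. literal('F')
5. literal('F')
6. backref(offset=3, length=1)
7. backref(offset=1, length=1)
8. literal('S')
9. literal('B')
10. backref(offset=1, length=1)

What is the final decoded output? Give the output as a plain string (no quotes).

Answer: ZBPFFPPSBB

Derivation:
Token 1: literal('Z'). Output: "Z"
Token 2: literal('B'). Output: "ZB"
Token 3: literal('P'). Output: "ZBP"
Token 4: literal('F'). Output: "ZBPF"
Token 5: literal('F'). Output: "ZBPFF"
Token 6: backref(off=3, len=1). Copied 'P' from pos 2. Output: "ZBPFFP"
Token 7: backref(off=1, len=1). Copied 'P' from pos 5. Output: "ZBPFFPP"
Token 8: literal('S'). Output: "ZBPFFPPS"
Token 9: literal('B'). Output: "ZBPFFPPSB"
Token 10: backref(off=1, len=1). Copied 'B' from pos 8. Output: "ZBPFFPPSBB"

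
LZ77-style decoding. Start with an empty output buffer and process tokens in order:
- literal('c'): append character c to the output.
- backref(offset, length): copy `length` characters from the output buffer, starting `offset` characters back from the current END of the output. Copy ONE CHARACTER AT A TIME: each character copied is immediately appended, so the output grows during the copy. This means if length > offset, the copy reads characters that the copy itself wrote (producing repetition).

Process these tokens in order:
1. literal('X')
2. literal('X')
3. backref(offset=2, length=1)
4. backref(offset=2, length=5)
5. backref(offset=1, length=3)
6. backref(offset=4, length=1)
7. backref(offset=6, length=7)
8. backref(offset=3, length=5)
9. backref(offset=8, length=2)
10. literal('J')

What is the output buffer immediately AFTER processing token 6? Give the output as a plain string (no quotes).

Answer: XXXXXXXXXXXX

Derivation:
Token 1: literal('X'). Output: "X"
Token 2: literal('X'). Output: "XX"
Token 3: backref(off=2, len=1). Copied 'X' from pos 0. Output: "XXX"
Token 4: backref(off=2, len=5) (overlapping!). Copied 'XXXXX' from pos 1. Output: "XXXXXXXX"
Token 5: backref(off=1, len=3) (overlapping!). Copied 'XXX' from pos 7. Output: "XXXXXXXXXXX"
Token 6: backref(off=4, len=1). Copied 'X' from pos 7. Output: "XXXXXXXXXXXX"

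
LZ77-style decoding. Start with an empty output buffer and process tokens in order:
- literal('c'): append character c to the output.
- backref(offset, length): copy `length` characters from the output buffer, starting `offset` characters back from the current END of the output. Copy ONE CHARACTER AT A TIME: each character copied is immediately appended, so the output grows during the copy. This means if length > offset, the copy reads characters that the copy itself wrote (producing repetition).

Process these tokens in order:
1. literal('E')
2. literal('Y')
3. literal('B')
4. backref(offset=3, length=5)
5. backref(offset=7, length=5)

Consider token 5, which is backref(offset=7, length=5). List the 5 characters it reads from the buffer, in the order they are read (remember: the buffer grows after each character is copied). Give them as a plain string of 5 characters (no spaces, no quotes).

Answer: YBEYB

Derivation:
Token 1: literal('E'). Output: "E"
Token 2: literal('Y'). Output: "EY"
Token 3: literal('B'). Output: "EYB"
Token 4: backref(off=3, len=5) (overlapping!). Copied 'EYBEY' from pos 0. Output: "EYBEYBEY"
Token 5: backref(off=7, len=5). Buffer before: "EYBEYBEY" (len 8)
  byte 1: read out[1]='Y', append. Buffer now: "EYBEYBEYY"
  byte 2: read out[2]='B', append. Buffer now: "EYBEYBEYYB"
  byte 3: read out[3]='E', append. Buffer now: "EYBEYBEYYBE"
  byte 4: read out[4]='Y', append. Buffer now: "EYBEYBEYYBEY"
  byte 5: read out[5]='B', append. Buffer now: "EYBEYBEYYBEYB"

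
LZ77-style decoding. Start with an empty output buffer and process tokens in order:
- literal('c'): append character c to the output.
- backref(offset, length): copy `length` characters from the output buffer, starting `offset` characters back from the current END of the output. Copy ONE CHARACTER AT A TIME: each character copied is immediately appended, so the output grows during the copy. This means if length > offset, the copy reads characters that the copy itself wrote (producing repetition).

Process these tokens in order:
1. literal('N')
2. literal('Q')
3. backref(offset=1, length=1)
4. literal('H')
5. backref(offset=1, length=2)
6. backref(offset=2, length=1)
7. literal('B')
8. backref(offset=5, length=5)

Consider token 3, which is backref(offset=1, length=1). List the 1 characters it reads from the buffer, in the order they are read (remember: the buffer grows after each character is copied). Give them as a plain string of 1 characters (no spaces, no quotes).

Answer: Q

Derivation:
Token 1: literal('N'). Output: "N"
Token 2: literal('Q'). Output: "NQ"
Token 3: backref(off=1, len=1). Buffer before: "NQ" (len 2)
  byte 1: read out[1]='Q', append. Buffer now: "NQQ"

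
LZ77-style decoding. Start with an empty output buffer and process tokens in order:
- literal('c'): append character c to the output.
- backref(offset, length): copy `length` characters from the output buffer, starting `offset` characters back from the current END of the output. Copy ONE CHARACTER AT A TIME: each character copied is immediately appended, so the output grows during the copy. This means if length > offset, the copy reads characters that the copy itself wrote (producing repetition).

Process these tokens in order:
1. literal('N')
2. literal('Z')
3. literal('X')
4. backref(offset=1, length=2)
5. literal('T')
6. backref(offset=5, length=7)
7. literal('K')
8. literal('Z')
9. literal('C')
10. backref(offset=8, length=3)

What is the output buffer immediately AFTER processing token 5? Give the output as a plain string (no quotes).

Answer: NZXXXT

Derivation:
Token 1: literal('N'). Output: "N"
Token 2: literal('Z'). Output: "NZ"
Token 3: literal('X'). Output: "NZX"
Token 4: backref(off=1, len=2) (overlapping!). Copied 'XX' from pos 2. Output: "NZXXX"
Token 5: literal('T'). Output: "NZXXXT"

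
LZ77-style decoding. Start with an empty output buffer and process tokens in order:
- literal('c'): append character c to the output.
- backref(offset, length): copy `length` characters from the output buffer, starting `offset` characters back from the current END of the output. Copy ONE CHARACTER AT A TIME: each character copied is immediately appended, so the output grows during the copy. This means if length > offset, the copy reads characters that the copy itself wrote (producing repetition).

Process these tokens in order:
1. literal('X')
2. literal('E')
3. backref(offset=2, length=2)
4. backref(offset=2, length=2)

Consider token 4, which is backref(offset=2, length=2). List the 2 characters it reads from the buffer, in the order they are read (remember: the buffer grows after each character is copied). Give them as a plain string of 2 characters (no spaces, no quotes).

Answer: XE

Derivation:
Token 1: literal('X'). Output: "X"
Token 2: literal('E'). Output: "XE"
Token 3: backref(off=2, len=2). Copied 'XE' from pos 0. Output: "XEXE"
Token 4: backref(off=2, len=2). Buffer before: "XEXE" (len 4)
  byte 1: read out[2]='X', append. Buffer now: "XEXEX"
  byte 2: read out[3]='E', append. Buffer now: "XEXEXE"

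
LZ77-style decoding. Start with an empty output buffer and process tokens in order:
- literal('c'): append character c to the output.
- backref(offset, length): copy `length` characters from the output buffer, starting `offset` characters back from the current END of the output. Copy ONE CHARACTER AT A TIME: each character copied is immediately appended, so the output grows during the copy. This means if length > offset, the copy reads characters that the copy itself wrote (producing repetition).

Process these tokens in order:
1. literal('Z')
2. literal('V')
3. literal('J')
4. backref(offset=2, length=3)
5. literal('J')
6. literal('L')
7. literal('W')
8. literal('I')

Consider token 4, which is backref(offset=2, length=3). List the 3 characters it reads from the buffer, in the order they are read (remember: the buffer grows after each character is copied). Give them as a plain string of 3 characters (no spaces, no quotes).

Answer: VJV

Derivation:
Token 1: literal('Z'). Output: "Z"
Token 2: literal('V'). Output: "ZV"
Token 3: literal('J'). Output: "ZVJ"
Token 4: backref(off=2, len=3). Buffer before: "ZVJ" (len 3)
  byte 1: read out[1]='V', append. Buffer now: "ZVJV"
  byte 2: read out[2]='J', append. Buffer now: "ZVJVJ"
  byte 3: read out[3]='V', append. Buffer now: "ZVJVJV"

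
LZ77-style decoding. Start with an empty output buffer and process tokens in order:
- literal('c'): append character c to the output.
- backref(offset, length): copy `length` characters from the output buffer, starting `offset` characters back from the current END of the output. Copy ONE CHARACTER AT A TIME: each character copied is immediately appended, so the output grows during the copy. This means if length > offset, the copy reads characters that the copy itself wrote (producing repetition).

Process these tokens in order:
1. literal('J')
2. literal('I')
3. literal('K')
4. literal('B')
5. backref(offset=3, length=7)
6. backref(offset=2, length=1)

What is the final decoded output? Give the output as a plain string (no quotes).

Answer: JIKBIKBIKBIB

Derivation:
Token 1: literal('J'). Output: "J"
Token 2: literal('I'). Output: "JI"
Token 3: literal('K'). Output: "JIK"
Token 4: literal('B'). Output: "JIKB"
Token 5: backref(off=3, len=7) (overlapping!). Copied 'IKBIKBI' from pos 1. Output: "JIKBIKBIKBI"
Token 6: backref(off=2, len=1). Copied 'B' from pos 9. Output: "JIKBIKBIKBIB"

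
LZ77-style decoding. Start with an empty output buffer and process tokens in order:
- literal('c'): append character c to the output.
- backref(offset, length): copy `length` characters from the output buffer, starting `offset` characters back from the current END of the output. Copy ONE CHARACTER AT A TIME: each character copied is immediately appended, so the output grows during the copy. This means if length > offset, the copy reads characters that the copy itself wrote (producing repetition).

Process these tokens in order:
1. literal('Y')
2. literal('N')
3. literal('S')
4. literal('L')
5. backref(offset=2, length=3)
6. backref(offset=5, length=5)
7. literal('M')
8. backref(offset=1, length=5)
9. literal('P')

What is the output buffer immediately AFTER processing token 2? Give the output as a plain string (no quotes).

Token 1: literal('Y'). Output: "Y"
Token 2: literal('N'). Output: "YN"

Answer: YN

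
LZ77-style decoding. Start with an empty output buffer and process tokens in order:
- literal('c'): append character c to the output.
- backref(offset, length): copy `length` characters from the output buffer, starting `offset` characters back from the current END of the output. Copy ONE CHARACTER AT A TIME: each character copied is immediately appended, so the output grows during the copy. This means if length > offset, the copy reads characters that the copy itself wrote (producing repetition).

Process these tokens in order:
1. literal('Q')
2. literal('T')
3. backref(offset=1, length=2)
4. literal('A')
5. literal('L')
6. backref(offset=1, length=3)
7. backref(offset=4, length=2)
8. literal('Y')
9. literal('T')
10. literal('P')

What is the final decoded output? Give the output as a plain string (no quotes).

Answer: QTTTALLLLLLYTP

Derivation:
Token 1: literal('Q'). Output: "Q"
Token 2: literal('T'). Output: "QT"
Token 3: backref(off=1, len=2) (overlapping!). Copied 'TT' from pos 1. Output: "QTTT"
Token 4: literal('A'). Output: "QTTTA"
Token 5: literal('L'). Output: "QTTTAL"
Token 6: backref(off=1, len=3) (overlapping!). Copied 'LLL' from pos 5. Output: "QTTTALLLL"
Token 7: backref(off=4, len=2). Copied 'LL' from pos 5. Output: "QTTTALLLLLL"
Token 8: literal('Y'). Output: "QTTTALLLLLLY"
Token 9: literal('T'). Output: "QTTTALLLLLLYT"
Token 10: literal('P'). Output: "QTTTALLLLLLYTP"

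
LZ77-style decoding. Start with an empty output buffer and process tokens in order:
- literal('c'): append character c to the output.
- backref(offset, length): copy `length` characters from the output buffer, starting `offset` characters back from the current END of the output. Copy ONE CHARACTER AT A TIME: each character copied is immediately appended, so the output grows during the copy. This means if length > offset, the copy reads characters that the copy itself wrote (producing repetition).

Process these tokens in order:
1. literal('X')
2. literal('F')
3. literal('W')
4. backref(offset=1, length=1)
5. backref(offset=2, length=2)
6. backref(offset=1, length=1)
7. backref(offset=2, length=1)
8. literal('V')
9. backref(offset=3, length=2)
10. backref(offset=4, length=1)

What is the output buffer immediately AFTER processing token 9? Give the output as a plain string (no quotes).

Token 1: literal('X'). Output: "X"
Token 2: literal('F'). Output: "XF"
Token 3: literal('W'). Output: "XFW"
Token 4: backref(off=1, len=1). Copied 'W' from pos 2. Output: "XFWW"
Token 5: backref(off=2, len=2). Copied 'WW' from pos 2. Output: "XFWWWW"
Token 6: backref(off=1, len=1). Copied 'W' from pos 5. Output: "XFWWWWW"
Token 7: backref(off=2, len=1). Copied 'W' from pos 5. Output: "XFWWWWWW"
Token 8: literal('V'). Output: "XFWWWWWWV"
Token 9: backref(off=3, len=2). Copied 'WW' from pos 6. Output: "XFWWWWWWVWW"

Answer: XFWWWWWWVWW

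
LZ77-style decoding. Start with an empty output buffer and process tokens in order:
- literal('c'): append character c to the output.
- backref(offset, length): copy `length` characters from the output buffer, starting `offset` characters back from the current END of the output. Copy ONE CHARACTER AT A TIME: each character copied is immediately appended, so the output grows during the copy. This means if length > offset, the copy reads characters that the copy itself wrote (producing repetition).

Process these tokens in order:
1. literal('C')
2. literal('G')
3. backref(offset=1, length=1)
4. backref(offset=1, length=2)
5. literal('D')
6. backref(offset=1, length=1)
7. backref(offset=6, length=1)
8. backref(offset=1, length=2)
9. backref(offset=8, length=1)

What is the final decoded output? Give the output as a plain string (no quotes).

Token 1: literal('C'). Output: "C"
Token 2: literal('G'). Output: "CG"
Token 3: backref(off=1, len=1). Copied 'G' from pos 1. Output: "CGG"
Token 4: backref(off=1, len=2) (overlapping!). Copied 'GG' from pos 2. Output: "CGGGG"
Token 5: literal('D'). Output: "CGGGGD"
Token 6: backref(off=1, len=1). Copied 'D' from pos 5. Output: "CGGGGDD"
Token 7: backref(off=6, len=1). Copied 'G' from pos 1. Output: "CGGGGDDG"
Token 8: backref(off=1, len=2) (overlapping!). Copied 'GG' from pos 7. Output: "CGGGGDDGGG"
Token 9: backref(off=8, len=1). Copied 'G' from pos 2. Output: "CGGGGDDGGGG"

Answer: CGGGGDDGGGG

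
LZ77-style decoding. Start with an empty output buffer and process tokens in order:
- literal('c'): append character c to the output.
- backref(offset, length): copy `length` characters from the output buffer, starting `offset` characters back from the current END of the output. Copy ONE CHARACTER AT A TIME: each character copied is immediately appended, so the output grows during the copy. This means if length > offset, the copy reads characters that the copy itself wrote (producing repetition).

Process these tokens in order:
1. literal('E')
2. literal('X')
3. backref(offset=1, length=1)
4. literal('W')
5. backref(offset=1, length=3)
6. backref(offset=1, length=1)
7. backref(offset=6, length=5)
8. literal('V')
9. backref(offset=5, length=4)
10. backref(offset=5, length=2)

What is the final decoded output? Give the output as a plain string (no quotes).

Token 1: literal('E'). Output: "E"
Token 2: literal('X'). Output: "EX"
Token 3: backref(off=1, len=1). Copied 'X' from pos 1. Output: "EXX"
Token 4: literal('W'). Output: "EXXW"
Token 5: backref(off=1, len=3) (overlapping!). Copied 'WWW' from pos 3. Output: "EXXWWWW"
Token 6: backref(off=1, len=1). Copied 'W' from pos 6. Output: "EXXWWWWW"
Token 7: backref(off=6, len=5). Copied 'XWWWW' from pos 2. Output: "EXXWWWWWXWWWW"
Token 8: literal('V'). Output: "EXXWWWWWXWWWWV"
Token 9: backref(off=5, len=4). Copied 'WWWW' from pos 9. Output: "EXXWWWWWXWWWWVWWWW"
Token 10: backref(off=5, len=2). Copied 'VW' from pos 13. Output: "EXXWWWWWXWWWWVWWWWVW"

Answer: EXXWWWWWXWWWWVWWWWVW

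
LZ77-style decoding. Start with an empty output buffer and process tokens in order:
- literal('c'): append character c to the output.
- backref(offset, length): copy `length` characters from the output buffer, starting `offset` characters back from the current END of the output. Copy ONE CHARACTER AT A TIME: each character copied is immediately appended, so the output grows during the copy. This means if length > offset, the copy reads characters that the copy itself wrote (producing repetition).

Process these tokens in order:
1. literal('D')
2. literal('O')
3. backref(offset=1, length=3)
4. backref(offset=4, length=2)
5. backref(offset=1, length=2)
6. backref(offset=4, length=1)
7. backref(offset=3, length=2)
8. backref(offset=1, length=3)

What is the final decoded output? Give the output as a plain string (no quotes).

Answer: DOOOOOOOOOOOOOO

Derivation:
Token 1: literal('D'). Output: "D"
Token 2: literal('O'). Output: "DO"
Token 3: backref(off=1, len=3) (overlapping!). Copied 'OOO' from pos 1. Output: "DOOOO"
Token 4: backref(off=4, len=2). Copied 'OO' from pos 1. Output: "DOOOOOO"
Token 5: backref(off=1, len=2) (overlapping!). Copied 'OO' from pos 6. Output: "DOOOOOOOO"
Token 6: backref(off=4, len=1). Copied 'O' from pos 5. Output: "DOOOOOOOOO"
Token 7: backref(off=3, len=2). Copied 'OO' from pos 7. Output: "DOOOOOOOOOOO"
Token 8: backref(off=1, len=3) (overlapping!). Copied 'OOO' from pos 11. Output: "DOOOOOOOOOOOOOO"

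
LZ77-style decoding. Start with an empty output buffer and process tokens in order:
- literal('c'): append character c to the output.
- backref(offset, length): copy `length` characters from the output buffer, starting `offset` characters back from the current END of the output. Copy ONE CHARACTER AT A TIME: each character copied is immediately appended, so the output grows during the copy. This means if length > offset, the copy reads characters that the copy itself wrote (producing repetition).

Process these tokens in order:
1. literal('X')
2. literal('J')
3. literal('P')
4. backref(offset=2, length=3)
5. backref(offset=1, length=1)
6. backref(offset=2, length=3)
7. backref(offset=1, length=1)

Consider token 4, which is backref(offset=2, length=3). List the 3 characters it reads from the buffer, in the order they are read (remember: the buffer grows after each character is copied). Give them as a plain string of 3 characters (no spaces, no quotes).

Answer: JPJ

Derivation:
Token 1: literal('X'). Output: "X"
Token 2: literal('J'). Output: "XJ"
Token 3: literal('P'). Output: "XJP"
Token 4: backref(off=2, len=3). Buffer before: "XJP" (len 3)
  byte 1: read out[1]='J', append. Buffer now: "XJPJ"
  byte 2: read out[2]='P', append. Buffer now: "XJPJP"
  byte 3: read out[3]='J', append. Buffer now: "XJPJPJ"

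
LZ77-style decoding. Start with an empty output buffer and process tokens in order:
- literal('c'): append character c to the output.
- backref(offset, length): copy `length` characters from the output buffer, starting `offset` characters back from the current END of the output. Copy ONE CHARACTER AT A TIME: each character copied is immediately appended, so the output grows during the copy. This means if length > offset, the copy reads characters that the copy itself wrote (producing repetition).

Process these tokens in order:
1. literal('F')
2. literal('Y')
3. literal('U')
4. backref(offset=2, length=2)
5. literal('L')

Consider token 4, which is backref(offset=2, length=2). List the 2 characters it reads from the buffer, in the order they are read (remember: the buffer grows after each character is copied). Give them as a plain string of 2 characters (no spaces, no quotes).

Token 1: literal('F'). Output: "F"
Token 2: literal('Y'). Output: "FY"
Token 3: literal('U'). Output: "FYU"
Token 4: backref(off=2, len=2). Buffer before: "FYU" (len 3)
  byte 1: read out[1]='Y', append. Buffer now: "FYUY"
  byte 2: read out[2]='U', append. Buffer now: "FYUYU"

Answer: YU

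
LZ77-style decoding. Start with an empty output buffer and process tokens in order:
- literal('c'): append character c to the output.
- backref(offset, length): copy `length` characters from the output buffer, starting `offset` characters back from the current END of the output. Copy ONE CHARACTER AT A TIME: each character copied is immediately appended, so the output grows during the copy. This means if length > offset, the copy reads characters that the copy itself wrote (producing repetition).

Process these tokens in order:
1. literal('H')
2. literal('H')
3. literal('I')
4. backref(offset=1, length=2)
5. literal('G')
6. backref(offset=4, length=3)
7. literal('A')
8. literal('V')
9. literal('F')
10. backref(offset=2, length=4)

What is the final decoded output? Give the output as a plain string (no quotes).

Answer: HHIIIGIIIAVFVFVF

Derivation:
Token 1: literal('H'). Output: "H"
Token 2: literal('H'). Output: "HH"
Token 3: literal('I'). Output: "HHI"
Token 4: backref(off=1, len=2) (overlapping!). Copied 'II' from pos 2. Output: "HHIII"
Token 5: literal('G'). Output: "HHIIIG"
Token 6: backref(off=4, len=3). Copied 'III' from pos 2. Output: "HHIIIGIII"
Token 7: literal('A'). Output: "HHIIIGIIIA"
Token 8: literal('V'). Output: "HHIIIGIIIAV"
Token 9: literal('F'). Output: "HHIIIGIIIAVF"
Token 10: backref(off=2, len=4) (overlapping!). Copied 'VFVF' from pos 10. Output: "HHIIIGIIIAVFVFVF"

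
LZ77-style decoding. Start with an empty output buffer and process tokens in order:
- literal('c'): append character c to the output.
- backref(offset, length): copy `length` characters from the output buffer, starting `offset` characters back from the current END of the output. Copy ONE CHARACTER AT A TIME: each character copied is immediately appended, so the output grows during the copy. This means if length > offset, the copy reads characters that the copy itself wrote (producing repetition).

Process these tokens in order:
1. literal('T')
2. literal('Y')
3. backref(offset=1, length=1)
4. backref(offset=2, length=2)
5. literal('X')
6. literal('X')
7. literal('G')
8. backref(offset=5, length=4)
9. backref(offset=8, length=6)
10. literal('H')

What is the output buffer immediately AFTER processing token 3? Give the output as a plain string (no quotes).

Token 1: literal('T'). Output: "T"
Token 2: literal('Y'). Output: "TY"
Token 3: backref(off=1, len=1). Copied 'Y' from pos 1. Output: "TYY"

Answer: TYY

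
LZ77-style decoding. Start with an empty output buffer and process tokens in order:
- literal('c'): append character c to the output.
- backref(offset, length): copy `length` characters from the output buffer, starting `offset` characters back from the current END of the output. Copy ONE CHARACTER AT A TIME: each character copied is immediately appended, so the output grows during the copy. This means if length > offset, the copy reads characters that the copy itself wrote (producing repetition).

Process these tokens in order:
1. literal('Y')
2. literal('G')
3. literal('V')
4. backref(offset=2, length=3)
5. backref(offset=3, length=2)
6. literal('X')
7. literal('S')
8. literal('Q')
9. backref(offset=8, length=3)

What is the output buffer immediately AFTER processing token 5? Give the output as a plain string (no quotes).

Answer: YGVGVGGV

Derivation:
Token 1: literal('Y'). Output: "Y"
Token 2: literal('G'). Output: "YG"
Token 3: literal('V'). Output: "YGV"
Token 4: backref(off=2, len=3) (overlapping!). Copied 'GVG' from pos 1. Output: "YGVGVG"
Token 5: backref(off=3, len=2). Copied 'GV' from pos 3. Output: "YGVGVGGV"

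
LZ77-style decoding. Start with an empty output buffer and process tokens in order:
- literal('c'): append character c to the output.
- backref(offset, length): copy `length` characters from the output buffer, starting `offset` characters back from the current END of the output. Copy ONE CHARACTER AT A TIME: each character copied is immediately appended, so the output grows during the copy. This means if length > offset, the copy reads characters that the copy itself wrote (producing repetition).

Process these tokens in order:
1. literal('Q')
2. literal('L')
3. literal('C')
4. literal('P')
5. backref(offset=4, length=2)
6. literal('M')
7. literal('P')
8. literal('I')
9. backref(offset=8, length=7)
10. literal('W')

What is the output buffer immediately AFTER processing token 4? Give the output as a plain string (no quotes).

Answer: QLCP

Derivation:
Token 1: literal('Q'). Output: "Q"
Token 2: literal('L'). Output: "QL"
Token 3: literal('C'). Output: "QLC"
Token 4: literal('P'). Output: "QLCP"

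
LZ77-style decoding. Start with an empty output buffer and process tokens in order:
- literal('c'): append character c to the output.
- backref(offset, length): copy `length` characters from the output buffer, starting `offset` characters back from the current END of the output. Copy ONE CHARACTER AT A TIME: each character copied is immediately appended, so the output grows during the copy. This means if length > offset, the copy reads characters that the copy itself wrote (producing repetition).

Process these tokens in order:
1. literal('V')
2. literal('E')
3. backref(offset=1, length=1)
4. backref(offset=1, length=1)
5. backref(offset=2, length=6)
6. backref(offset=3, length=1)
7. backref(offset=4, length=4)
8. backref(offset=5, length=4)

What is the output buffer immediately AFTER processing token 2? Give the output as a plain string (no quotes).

Token 1: literal('V'). Output: "V"
Token 2: literal('E'). Output: "VE"

Answer: VE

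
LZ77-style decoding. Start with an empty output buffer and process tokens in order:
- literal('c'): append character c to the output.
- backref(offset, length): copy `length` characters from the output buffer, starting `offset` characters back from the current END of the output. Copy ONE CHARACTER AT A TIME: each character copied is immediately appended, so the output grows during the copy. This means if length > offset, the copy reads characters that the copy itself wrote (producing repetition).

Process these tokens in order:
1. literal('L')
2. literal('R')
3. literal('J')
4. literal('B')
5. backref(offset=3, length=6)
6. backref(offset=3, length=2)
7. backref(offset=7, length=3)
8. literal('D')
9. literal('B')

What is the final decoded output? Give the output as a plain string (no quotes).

Token 1: literal('L'). Output: "L"
Token 2: literal('R'). Output: "LR"
Token 3: literal('J'). Output: "LRJ"
Token 4: literal('B'). Output: "LRJB"
Token 5: backref(off=3, len=6) (overlapping!). Copied 'RJBRJB' from pos 1. Output: "LRJBRJBRJB"
Token 6: backref(off=3, len=2). Copied 'RJ' from pos 7. Output: "LRJBRJBRJBRJ"
Token 7: backref(off=7, len=3). Copied 'JBR' from pos 5. Output: "LRJBRJBRJBRJJBR"
Token 8: literal('D'). Output: "LRJBRJBRJBRJJBRD"
Token 9: literal('B'). Output: "LRJBRJBRJBRJJBRDB"

Answer: LRJBRJBRJBRJJBRDB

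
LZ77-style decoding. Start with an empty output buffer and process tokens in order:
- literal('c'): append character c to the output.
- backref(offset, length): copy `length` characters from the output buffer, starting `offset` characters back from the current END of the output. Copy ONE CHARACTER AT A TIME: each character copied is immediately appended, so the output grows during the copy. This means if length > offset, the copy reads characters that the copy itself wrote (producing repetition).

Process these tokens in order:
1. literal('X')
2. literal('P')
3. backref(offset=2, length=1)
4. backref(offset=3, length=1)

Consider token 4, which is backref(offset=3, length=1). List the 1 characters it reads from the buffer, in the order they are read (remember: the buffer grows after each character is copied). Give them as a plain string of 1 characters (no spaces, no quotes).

Answer: X

Derivation:
Token 1: literal('X'). Output: "X"
Token 2: literal('P'). Output: "XP"
Token 3: backref(off=2, len=1). Copied 'X' from pos 0. Output: "XPX"
Token 4: backref(off=3, len=1). Buffer before: "XPX" (len 3)
  byte 1: read out[0]='X', append. Buffer now: "XPXX"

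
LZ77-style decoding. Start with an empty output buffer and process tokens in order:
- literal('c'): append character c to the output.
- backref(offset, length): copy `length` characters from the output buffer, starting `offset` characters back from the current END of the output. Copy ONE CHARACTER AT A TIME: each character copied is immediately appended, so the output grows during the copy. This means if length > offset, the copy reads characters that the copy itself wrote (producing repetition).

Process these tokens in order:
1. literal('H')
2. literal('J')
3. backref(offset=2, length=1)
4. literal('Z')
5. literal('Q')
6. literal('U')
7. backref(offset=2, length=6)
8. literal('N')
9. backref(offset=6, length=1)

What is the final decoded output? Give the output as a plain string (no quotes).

Answer: HJHZQUQUQUQUNU

Derivation:
Token 1: literal('H'). Output: "H"
Token 2: literal('J'). Output: "HJ"
Token 3: backref(off=2, len=1). Copied 'H' from pos 0. Output: "HJH"
Token 4: literal('Z'). Output: "HJHZ"
Token 5: literal('Q'). Output: "HJHZQ"
Token 6: literal('U'). Output: "HJHZQU"
Token 7: backref(off=2, len=6) (overlapping!). Copied 'QUQUQU' from pos 4. Output: "HJHZQUQUQUQU"
Token 8: literal('N'). Output: "HJHZQUQUQUQUN"
Token 9: backref(off=6, len=1). Copied 'U' from pos 7. Output: "HJHZQUQUQUQUNU"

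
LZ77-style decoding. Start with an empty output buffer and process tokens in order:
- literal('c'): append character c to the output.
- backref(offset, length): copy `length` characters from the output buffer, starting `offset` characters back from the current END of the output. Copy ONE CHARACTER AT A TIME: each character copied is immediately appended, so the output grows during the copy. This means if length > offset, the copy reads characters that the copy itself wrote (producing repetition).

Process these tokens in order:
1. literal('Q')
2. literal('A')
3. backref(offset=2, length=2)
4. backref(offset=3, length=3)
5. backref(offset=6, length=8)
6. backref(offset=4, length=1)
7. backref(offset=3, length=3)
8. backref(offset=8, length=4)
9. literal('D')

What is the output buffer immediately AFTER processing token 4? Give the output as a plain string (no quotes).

Token 1: literal('Q'). Output: "Q"
Token 2: literal('A'). Output: "QA"
Token 3: backref(off=2, len=2). Copied 'QA' from pos 0. Output: "QAQA"
Token 4: backref(off=3, len=3). Copied 'AQA' from pos 1. Output: "QAQAAQA"

Answer: QAQAAQA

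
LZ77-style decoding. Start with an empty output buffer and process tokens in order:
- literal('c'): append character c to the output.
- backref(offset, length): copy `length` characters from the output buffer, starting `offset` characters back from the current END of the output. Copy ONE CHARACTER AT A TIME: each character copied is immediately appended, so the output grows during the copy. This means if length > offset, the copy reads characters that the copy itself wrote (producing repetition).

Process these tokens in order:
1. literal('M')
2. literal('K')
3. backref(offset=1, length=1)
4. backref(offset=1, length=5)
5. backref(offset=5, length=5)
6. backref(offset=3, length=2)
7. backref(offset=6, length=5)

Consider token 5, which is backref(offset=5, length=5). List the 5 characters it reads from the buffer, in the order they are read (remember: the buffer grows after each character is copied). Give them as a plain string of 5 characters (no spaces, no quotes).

Answer: KKKKK

Derivation:
Token 1: literal('M'). Output: "M"
Token 2: literal('K'). Output: "MK"
Token 3: backref(off=1, len=1). Copied 'K' from pos 1. Output: "MKK"
Token 4: backref(off=1, len=5) (overlapping!). Copied 'KKKKK' from pos 2. Output: "MKKKKKKK"
Token 5: backref(off=5, len=5). Buffer before: "MKKKKKKK" (len 8)
  byte 1: read out[3]='K', append. Buffer now: "MKKKKKKKK"
  byte 2: read out[4]='K', append. Buffer now: "MKKKKKKKKK"
  byte 3: read out[5]='K', append. Buffer now: "MKKKKKKKKKK"
  byte 4: read out[6]='K', append. Buffer now: "MKKKKKKKKKKK"
  byte 5: read out[7]='K', append. Buffer now: "MKKKKKKKKKKKK"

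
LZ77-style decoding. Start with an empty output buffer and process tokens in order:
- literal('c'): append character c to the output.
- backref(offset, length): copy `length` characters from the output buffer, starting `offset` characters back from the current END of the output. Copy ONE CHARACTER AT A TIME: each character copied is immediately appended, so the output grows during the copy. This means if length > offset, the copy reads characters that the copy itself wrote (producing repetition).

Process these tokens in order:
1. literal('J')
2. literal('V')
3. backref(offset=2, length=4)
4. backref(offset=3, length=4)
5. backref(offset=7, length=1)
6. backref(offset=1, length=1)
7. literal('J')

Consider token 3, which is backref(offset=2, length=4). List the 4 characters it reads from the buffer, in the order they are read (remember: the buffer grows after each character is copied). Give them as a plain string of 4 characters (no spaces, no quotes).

Token 1: literal('J'). Output: "J"
Token 2: literal('V'). Output: "JV"
Token 3: backref(off=2, len=4). Buffer before: "JV" (len 2)
  byte 1: read out[0]='J', append. Buffer now: "JVJ"
  byte 2: read out[1]='V', append. Buffer now: "JVJV"
  byte 3: read out[2]='J', append. Buffer now: "JVJVJ"
  byte 4: read out[3]='V', append. Buffer now: "JVJVJV"

Answer: JVJV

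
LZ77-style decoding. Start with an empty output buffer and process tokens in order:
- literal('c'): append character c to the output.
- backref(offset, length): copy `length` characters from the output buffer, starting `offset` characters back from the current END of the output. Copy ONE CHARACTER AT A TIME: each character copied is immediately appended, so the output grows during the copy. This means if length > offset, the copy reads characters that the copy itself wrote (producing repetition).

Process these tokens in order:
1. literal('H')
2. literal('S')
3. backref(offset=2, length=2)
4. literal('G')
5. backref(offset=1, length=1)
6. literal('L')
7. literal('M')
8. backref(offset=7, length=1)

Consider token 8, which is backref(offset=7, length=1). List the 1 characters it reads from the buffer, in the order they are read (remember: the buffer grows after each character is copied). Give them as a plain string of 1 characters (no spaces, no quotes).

Token 1: literal('H'). Output: "H"
Token 2: literal('S'). Output: "HS"
Token 3: backref(off=2, len=2). Copied 'HS' from pos 0. Output: "HSHS"
Token 4: literal('G'). Output: "HSHSG"
Token 5: backref(off=1, len=1). Copied 'G' from pos 4. Output: "HSHSGG"
Token 6: literal('L'). Output: "HSHSGGL"
Token 7: literal('M'). Output: "HSHSGGLM"
Token 8: backref(off=7, len=1). Buffer before: "HSHSGGLM" (len 8)
  byte 1: read out[1]='S', append. Buffer now: "HSHSGGLMS"

Answer: S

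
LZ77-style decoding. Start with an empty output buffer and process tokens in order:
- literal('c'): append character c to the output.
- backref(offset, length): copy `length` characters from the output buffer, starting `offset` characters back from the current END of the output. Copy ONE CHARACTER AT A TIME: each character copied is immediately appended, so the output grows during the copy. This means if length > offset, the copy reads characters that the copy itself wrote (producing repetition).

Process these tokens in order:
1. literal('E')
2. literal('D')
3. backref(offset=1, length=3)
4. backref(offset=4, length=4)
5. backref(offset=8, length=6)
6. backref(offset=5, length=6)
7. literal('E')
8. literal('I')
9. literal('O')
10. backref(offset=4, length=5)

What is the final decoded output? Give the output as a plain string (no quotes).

Answer: EDDDDDDDDDDDDDDDDDDDDEIODEIOD

Derivation:
Token 1: literal('E'). Output: "E"
Token 2: literal('D'). Output: "ED"
Token 3: backref(off=1, len=3) (overlapping!). Copied 'DDD' from pos 1. Output: "EDDDD"
Token 4: backref(off=4, len=4). Copied 'DDDD' from pos 1. Output: "EDDDDDDDD"
Token 5: backref(off=8, len=6). Copied 'DDDDDD' from pos 1. Output: "EDDDDDDDDDDDDDD"
Token 6: backref(off=5, len=6) (overlapping!). Copied 'DDDDDD' from pos 10. Output: "EDDDDDDDDDDDDDDDDDDDD"
Token 7: literal('E'). Output: "EDDDDDDDDDDDDDDDDDDDDE"
Token 8: literal('I'). Output: "EDDDDDDDDDDDDDDDDDDDDEI"
Token 9: literal('O'). Output: "EDDDDDDDDDDDDDDDDDDDDEIO"
Token 10: backref(off=4, len=5) (overlapping!). Copied 'DEIOD' from pos 20. Output: "EDDDDDDDDDDDDDDDDDDDDEIODEIOD"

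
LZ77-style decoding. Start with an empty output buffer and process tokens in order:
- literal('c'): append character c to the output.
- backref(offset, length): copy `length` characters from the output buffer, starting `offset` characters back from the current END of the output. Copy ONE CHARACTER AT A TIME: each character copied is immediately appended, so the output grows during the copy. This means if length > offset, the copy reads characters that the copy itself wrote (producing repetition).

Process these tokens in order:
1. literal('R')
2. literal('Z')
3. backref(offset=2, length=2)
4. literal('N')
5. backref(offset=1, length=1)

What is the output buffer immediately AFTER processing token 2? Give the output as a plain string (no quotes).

Answer: RZ

Derivation:
Token 1: literal('R'). Output: "R"
Token 2: literal('Z'). Output: "RZ"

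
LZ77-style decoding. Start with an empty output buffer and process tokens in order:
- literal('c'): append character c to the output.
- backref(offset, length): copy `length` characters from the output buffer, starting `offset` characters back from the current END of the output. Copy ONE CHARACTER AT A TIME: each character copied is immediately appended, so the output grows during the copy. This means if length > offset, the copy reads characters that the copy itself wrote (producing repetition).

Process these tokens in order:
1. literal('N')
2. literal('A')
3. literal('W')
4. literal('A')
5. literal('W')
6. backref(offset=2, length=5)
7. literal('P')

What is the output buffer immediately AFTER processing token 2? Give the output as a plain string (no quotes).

Answer: NA

Derivation:
Token 1: literal('N'). Output: "N"
Token 2: literal('A'). Output: "NA"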